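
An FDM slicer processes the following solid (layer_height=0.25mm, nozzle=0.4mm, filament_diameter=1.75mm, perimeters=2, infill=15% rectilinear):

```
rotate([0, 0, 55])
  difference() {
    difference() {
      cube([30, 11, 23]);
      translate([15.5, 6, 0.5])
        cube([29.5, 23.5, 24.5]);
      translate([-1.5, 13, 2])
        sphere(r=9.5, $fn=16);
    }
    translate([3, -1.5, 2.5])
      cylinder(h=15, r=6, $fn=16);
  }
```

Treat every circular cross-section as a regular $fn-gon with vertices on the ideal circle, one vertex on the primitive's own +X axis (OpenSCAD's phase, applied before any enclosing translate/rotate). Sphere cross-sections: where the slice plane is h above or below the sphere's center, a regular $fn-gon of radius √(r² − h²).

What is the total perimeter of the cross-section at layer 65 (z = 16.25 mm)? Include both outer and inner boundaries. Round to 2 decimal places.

80.75 mm

At z = 16.25 mm: the 30×11 cube contributes its full rectangle (perimeter 82.00 mm); the 29.5×23.5 cube at (15.5, 6) contributes its full rectangle (perimeter 106.00 mm); the sphere at (-1.5, 13) is absent (|z−center|=14.250 > r=9.5); After the difference (first − rest): starting from the 30×11 cube, the 29.5×23.5 cube at (15.5, 6) partially overlaps it — only the 72.50 mm² overlap (of its 693.25 mm²) is removed, clipping the outline — boundary = 82.00 mm; the r=6 cylinder at (3, -1.5) gives a regular 16-gon of circumradius 6 (constant along its height) (perimeter = 2·16·6.000·sin(180°/16) = 37.46 mm); After the difference (first − rest): starting from that combined region, the r=6 cylinder at (3, -1.5) partially overlaps it — only the 31.27 mm² overlap (of its 110.21 mm²) is removed, clipping the outline — boundary = 80.75 mm; (rotated 55° about Z; rotation is an isometry so areas/perimeters/island counts are preserved). Overall, the cross-section is a single solid region. Total boundary length (outer) = 80.75 mm.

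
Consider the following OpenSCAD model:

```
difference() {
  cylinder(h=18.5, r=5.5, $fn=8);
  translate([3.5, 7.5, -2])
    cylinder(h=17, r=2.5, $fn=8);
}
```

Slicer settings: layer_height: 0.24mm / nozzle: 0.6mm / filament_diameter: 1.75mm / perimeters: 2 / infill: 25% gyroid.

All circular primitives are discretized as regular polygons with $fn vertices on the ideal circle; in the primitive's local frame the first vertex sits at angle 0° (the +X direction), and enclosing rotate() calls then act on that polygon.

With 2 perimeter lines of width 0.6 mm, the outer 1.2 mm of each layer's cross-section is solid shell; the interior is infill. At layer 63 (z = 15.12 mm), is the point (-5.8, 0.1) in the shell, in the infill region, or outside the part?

At z = 15.12 mm: the r=5.5 cylinder contributes a regular 8-gon of circumradius 5.5; the cylinder at (3.5, 7.5) is absent (z outside [-2, 15]); Subtracting the remaining from the first: none of the subtracted shapes is present at this height, so the r=5.5 cylinder is unchanged — 1 connected region. Overall, the cross-section is a single solid region. The nearest boundary edge runs (-3.89, 3.89)→(-5.50, 0.00); distance from the point to it = 0.32 mm. The point is not inside any of the regions above, so it lies outside the cross-section (0.32 mm from the nearest boundary).

outside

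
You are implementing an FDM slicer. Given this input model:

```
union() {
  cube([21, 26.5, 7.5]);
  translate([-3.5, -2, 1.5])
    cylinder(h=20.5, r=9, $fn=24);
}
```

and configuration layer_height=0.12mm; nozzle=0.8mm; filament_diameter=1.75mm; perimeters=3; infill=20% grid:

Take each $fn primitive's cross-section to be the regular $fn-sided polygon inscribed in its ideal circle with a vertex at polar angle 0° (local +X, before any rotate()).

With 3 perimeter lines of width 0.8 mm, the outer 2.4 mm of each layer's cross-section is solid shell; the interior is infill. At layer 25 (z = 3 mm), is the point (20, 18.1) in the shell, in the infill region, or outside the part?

At z = 3 mm: the cube (footprint 21×26.5) is included at this height; the r=9 cylinder at (-3.5, -2) contributes a regular 24-gon of circumradius 9; Combining (union): the regions partially overlap (shared area 21.66 mm²), so overlapping operands fuse into one piece — 1 connected region. Overall, the cross-section is a single solid region. The nearest boundary edge runs (21.00, 26.50)→(21.00, 0.00); distance from the point to it = 1.00 mm. The point is inside the cross-section, 1.00 mm from the nearest boundary — within the 2.4 mm shell band (3 × 0.8).

shell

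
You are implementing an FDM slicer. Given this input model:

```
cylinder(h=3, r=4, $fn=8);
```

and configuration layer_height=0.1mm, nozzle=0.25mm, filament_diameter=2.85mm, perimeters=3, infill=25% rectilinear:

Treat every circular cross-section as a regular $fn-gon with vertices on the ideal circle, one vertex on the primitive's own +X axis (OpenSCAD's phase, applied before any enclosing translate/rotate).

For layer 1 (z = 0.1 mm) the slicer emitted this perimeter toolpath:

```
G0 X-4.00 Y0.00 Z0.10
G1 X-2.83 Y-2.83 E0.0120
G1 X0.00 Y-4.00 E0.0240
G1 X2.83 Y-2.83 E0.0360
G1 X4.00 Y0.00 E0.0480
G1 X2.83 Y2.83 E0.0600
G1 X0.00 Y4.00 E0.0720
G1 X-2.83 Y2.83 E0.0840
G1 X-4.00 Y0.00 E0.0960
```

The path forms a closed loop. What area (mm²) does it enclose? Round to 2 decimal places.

45.28 mm²

Apply the shoelace formula to the sequence of (X, Y) vertices; enclosed area = 45.28 mm².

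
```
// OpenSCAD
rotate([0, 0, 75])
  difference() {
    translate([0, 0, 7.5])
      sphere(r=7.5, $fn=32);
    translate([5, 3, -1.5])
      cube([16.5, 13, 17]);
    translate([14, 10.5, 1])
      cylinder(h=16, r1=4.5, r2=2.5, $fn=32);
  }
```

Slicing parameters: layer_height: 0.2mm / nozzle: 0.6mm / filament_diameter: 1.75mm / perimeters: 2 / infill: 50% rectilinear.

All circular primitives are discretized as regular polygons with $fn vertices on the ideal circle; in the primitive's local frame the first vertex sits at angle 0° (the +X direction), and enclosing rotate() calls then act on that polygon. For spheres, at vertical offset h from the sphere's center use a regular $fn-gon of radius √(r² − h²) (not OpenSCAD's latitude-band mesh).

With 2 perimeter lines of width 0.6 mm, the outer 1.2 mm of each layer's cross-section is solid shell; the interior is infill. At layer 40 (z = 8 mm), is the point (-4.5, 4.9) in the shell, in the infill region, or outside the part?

At z = 8 mm: the r=7.5 sphere contributes a regular 32-gon of circumradius √(7.5²−0.5²) = 7.483; the cube at (5, 3) (footprint 16.5×13) is included at this height; the cone at (14, 10.5) (r1=4.5→r2=2.5) has section circumradius 3.625 here — a regular 32-gon; After the difference (first − rest): starting from the r=7.5 sphere, the 16.5×13 cube at (5, 3) partially overlaps it — only the 2.67 mm² overlap (of its 214.50 mm²) is removed, clipping the outline; the cone at (14, 10.5) misses the remaining region (no effect) — 1 connected region; (whole slice rotated 75° about Z — lengths, areas and connectivity unchanged). Overall, the cross-section is a single solid region. Undo the 75° rotation: the query point maps to (3.568, 5.615) in the un-rotated model frame. The nearest boundary edge runs (2.86, 6.91)→(4.16, 6.22); distance from the point to it = 0.81 mm. The point is inside the cross-section, 0.81 mm from the nearest boundary — within the 1.2 mm shell band (2 × 0.6).

shell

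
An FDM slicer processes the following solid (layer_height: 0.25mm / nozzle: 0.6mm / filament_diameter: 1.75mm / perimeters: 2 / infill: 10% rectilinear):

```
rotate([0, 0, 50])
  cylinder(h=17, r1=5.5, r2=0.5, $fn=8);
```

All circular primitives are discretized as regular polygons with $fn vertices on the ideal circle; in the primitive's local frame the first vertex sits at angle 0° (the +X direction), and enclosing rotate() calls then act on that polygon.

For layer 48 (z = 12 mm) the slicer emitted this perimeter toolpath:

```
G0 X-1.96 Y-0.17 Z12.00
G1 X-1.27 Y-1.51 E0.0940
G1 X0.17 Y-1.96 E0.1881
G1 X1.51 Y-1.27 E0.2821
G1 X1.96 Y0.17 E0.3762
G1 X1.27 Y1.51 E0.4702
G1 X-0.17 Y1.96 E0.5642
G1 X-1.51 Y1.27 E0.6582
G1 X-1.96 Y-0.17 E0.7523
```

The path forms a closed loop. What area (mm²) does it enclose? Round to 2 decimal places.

Apply the shoelace formula to the sequence of (X, Y) vertices; enclosed area = 10.98 mm².

10.98 mm²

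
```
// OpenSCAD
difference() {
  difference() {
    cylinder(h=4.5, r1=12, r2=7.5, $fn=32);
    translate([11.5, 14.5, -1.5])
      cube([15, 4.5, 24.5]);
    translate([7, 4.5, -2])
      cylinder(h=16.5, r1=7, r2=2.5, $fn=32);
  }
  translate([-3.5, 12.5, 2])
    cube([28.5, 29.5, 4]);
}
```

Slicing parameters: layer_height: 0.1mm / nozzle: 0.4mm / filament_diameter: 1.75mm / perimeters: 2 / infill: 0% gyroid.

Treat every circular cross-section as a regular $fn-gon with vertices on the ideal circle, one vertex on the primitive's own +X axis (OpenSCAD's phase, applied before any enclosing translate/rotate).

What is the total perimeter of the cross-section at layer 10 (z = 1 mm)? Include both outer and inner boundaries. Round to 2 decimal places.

At z = 1 mm: the cone contributes a regular 32-gon of circumradius 11.000 (interpolated between r1=12 and r2=7.5 at t=0.222) (perimeter = 2·32·11.000·sin(180°/32) = 69.00 mm); the 15×4.5 cube at (11.5, 14.5) contributes its full rectangle (perimeter 39.00 mm); the cone at (7, 4.5): at t=0.182 of its height the radius interpolates to r₁+(r₂−r₁)t = 6.182, giving a regular 32-gon of that circumradius (perimeter = 2·32·6.182·sin(180°/32) = 38.78 mm); Taking the first minus the rest: starting from the cone, the 15×4.5 cube at (11.5, 14.5) misses the remaining region (no effect); the cone at (7, 4.5) partially overlaps it — only the 84.69 mm² overlap (of its 119.29 mm²) is removed, clipping the outline — boundary = 77.08 mm; the cube at (-3.5, 12.5) is absent (z outside [2, 6]); After the difference (first − rest): none of the subtracted shapes is present at this height, so the result so far is unchanged — boundary = 77.08 mm. Overall, the cross-section is a single solid region. Total boundary length (outer) = 77.08 mm.

77.08 mm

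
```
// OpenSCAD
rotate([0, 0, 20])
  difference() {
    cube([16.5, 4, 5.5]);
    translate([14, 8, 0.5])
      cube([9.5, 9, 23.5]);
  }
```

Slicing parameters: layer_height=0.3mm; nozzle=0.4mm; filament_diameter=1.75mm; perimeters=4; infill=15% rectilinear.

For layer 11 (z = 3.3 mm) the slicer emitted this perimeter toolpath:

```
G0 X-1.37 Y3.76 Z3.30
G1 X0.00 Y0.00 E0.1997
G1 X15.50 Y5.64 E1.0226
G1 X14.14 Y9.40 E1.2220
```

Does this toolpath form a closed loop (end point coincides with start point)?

Start point (G0): (-1.37, 3.76). End point (last G1): the path does not return to the start — open.

no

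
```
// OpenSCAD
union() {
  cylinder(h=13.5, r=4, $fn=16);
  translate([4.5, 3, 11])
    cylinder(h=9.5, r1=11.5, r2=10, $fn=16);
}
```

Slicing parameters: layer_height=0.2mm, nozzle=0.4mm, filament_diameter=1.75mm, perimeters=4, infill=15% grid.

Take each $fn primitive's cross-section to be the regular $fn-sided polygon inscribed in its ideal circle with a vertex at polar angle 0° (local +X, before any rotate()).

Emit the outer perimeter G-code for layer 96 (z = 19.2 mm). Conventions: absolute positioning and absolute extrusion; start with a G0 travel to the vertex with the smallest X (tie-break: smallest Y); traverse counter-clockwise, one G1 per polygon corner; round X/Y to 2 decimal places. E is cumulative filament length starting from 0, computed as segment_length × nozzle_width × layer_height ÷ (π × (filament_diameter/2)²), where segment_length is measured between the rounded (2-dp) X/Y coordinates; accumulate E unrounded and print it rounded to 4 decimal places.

At z = 19.2 mm: the cylinder does not reach this height (z outside [0, 13.5]); the cone at (4.5, 3) contributes a regular 16-gon of circumradius 10.205 (interpolated between r1=11.5 and r2=10 at t=0.863); Merging all regions: only the cone at (4.5, 3) is present, so the union is just that shape — 1 connected region. The outline is a single polygon with 16 vertices. Extrusion per mm of travel: 0.4 × 0.2 / (π × 0.875²) = 0.033260. Accumulating E over each segment gives final E = 2.1199.

G0 X-5.71 Y3.00 Z19.20
G1 X-4.93 Y-0.91 E0.1326
G1 X-2.72 Y-4.22 E0.2650
G1 X0.59 Y-6.43 E0.3974
G1 X4.50 Y-7.21 E0.5300
G1 X8.41 Y-6.43 E0.6626
G1 X11.72 Y-4.22 E0.7950
G1 X13.93 Y-0.91 E0.9273
G1 X14.71 Y3.00 E1.0599
G1 X13.93 Y6.91 E1.1925
G1 X11.72 Y10.22 E1.3249
G1 X8.41 Y12.43 E1.4573
G1 X4.50 Y13.21 E1.5899
G1 X0.59 Y12.43 E1.7225
G1 X-2.72 Y10.22 E1.8549
G1 X-4.93 Y6.91 E1.9873
G1 X-5.71 Y3.00 E2.1199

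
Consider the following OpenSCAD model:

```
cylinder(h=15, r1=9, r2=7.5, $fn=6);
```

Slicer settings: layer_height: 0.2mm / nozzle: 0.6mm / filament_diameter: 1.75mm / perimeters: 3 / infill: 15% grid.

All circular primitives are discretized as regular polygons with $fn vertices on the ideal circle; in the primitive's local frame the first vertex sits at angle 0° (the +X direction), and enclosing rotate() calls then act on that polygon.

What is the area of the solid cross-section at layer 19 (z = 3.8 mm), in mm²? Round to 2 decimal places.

At z = 3.8 mm: the cone: at t=0.253 of its height the radius interpolates to r₁+(r₂−r₁)t = 8.620, giving a regular 6-gon of that circumradius (area = (6/2)·8.620²·sin(360°/6) = 193.05 mm²). Overall, the cross-section is a single solid region. Net area = 193.05 mm².

193.05 mm²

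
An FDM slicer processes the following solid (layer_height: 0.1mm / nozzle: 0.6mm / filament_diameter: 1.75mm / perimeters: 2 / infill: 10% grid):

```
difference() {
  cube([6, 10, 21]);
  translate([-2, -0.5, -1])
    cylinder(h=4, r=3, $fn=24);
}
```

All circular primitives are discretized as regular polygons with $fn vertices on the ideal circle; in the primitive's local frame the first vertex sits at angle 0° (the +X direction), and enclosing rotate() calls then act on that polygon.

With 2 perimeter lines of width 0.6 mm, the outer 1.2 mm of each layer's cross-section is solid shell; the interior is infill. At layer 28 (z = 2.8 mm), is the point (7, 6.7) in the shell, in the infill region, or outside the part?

outside

At z = 2.8 mm: the 6×10 cube contributes its full rectangle; the r=3 cylinder at (-2, -0.5) contributes a regular 24-gon of circumradius 3; After the difference (first − rest): starting from the 6×10 cube, the r=3 cylinder at (-2, -0.5) partially overlaps it — only the 1.02 mm² overlap (of its 27.95 mm²) is removed, clipping the outline — 1 connected region. Overall, the cross-section is a single solid region. The nearest boundary edge runs (6.00, 10.00)→(6.00, 0.00); distance from the point to it = 1.00 mm. The point is not inside any of the regions above, so it lies outside the cross-section (1.00 mm from the nearest boundary).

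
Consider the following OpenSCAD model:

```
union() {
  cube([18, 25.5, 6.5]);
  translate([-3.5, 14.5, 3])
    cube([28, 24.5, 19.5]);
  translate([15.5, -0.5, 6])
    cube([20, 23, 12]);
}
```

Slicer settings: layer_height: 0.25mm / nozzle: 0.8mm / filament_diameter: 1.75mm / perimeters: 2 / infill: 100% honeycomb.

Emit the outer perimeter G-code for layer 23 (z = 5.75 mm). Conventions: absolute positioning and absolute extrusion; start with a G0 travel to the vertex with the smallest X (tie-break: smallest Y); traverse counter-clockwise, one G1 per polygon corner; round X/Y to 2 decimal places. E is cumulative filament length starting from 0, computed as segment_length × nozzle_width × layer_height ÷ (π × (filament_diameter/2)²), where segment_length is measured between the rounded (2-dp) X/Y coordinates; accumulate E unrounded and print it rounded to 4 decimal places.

At z = 5.75 mm: the cube (footprint 18×25.5) is included at this height; the 28×24.5 cube at (-3.5, 14.5) contributes its full rectangle; the cube at (15.5, -0.5) is absent (z outside [6, 18]); Combining (union): the regions partially overlap (shared area 198.00 mm²), so overlapping operands fuse into one piece — 1 connected region. The outline is a single polygon with 8 vertices. Extrusion per mm of travel: 0.8 × 0.25 / (π × 0.875²) = 0.083150. Accumulating E over each segment gives final E = 11.1421.

G0 X-3.50 Y14.50 Z5.75
G1 X0.00 Y14.50 E0.2910
G1 X0.00 Y0.00 E1.4967
G1 X18.00 Y0.00 E2.9934
G1 X18.00 Y14.50 E4.1991
G1 X24.50 Y14.50 E4.7396
G1 X24.50 Y39.00 E6.7768
G1 X-3.50 Y39.00 E9.1050
G1 X-3.50 Y14.50 E11.1421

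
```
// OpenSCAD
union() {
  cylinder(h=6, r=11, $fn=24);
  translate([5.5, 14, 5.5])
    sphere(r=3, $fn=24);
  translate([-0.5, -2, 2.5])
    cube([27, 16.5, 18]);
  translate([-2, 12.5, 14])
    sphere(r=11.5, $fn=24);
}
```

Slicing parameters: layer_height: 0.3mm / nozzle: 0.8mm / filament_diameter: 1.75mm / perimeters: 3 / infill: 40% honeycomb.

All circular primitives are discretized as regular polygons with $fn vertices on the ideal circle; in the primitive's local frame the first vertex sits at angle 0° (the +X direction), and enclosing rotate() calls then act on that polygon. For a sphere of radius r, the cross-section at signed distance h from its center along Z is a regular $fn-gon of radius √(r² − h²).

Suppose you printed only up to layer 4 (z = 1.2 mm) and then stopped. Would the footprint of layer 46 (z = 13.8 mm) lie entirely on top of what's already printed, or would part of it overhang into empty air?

Compare the two slices. At z = 1.2: the r=11 cylinder contributes a regular 24-gon of circumradius 11 (area = (24/2)·11.000²·sin(360°/24) = 375.81 mm²); the sphere at (5.5, 14) is not intersected at this z (|z−center|=4.300 > r=3); the cube at (-0.5, -2) is absent (z outside [2.5, 20.5]); the sphere at (-2, 12.5) is not intersected at this z (|z−center|=12.800 > r=11.5); Taking the union: only the r=11 cylinder is present, so the union is just that shape — area = 375.81 mm². At z = 13.8: the cylinder is not intersected at this z (z outside [0, 6]); the sphere at (5.5, 14) is not intersected at this z (|z−center|=8.300 > r=3); the cube at (-0.5, -2) (footprint 27×16.5) is included at this height (area 445.50 mm²); the sphere at (-2, 12.5): section is a regular 24-gon, circumradius = √(r²−h²) = √(11.5²−0.2²) = 11.498 (area = (24/2)·11.498²·sin(360°/24) = 410.62 mm²); Combining (union): the regions partially overlap — summed areas 856.12 mm² minus the doubly-counted overlap 105.29 mm² gives 750.83 mm² — area = 750.83 mm². Checking containment: at z = 13.8 the cross-section extends beyond the z = 1.2 cross-section by about 561.32 mm².

part overhangs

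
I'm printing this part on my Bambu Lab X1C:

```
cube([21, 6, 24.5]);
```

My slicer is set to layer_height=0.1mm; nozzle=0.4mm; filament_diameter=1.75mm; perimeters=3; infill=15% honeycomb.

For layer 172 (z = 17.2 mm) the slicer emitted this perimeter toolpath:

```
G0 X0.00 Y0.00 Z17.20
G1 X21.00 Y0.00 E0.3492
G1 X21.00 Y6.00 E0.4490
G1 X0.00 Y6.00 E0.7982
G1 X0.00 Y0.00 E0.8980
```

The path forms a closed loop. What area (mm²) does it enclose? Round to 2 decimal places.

126.00 mm²

Apply the shoelace formula to the sequence of (X, Y) vertices; enclosed area = 126.00 mm².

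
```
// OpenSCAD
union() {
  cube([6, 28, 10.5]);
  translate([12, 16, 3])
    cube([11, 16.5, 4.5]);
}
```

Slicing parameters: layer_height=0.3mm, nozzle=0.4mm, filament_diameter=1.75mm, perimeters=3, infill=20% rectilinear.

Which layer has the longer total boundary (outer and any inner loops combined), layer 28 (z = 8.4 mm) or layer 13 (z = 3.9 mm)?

layer 13 (z = 3.9 mm)

Layer 28 (z = 8.4): the cube (footprint 6×28) is included at this height (perimeter 68.00 mm); the cube at (12, 16) is not intersected at this z (z outside [3, 7.5]); Combining (union): only the 6×28 cube is present, so the union is just that shape — boundary = 68.00 mm. So its perimeter = 68.00 mm. Layer 13 (z = 3.9): the cube is present — its section is the full 6×28 rectangle (perimeter 68.00 mm); the 11×16.5 cube at (12, 16) contributes its full rectangle (perimeter 55.00 mm); Combining (union): the 2 present regions are separate (no shared area or edge), so areas and boundary lengths simply add and each stays a separate island — boundary = 123.00 mm. So its perimeter = 123.00 mm. Layer 13 is larger (123.00 vs 68.00 mm).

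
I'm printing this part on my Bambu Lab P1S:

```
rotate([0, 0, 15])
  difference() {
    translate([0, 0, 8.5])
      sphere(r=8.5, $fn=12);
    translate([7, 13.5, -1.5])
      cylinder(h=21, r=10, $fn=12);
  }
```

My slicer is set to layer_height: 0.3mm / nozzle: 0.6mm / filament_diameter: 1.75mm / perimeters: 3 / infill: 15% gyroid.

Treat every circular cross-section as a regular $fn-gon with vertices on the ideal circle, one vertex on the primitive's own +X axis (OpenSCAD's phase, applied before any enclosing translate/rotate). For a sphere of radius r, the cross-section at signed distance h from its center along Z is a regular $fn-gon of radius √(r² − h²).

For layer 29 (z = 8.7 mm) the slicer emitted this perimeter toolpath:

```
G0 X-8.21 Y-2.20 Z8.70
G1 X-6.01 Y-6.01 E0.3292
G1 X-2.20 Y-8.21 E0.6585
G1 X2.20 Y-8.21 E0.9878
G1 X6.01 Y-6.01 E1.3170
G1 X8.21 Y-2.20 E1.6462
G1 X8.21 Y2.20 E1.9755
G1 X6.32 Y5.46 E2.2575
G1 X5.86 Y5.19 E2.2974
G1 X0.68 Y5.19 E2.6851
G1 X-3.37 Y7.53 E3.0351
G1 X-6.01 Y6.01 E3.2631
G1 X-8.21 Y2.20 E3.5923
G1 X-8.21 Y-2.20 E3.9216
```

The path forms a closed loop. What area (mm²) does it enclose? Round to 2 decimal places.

197.60 mm²

Apply the shoelace formula to the sequence of (X, Y) vertices; enclosed area = 197.60 mm².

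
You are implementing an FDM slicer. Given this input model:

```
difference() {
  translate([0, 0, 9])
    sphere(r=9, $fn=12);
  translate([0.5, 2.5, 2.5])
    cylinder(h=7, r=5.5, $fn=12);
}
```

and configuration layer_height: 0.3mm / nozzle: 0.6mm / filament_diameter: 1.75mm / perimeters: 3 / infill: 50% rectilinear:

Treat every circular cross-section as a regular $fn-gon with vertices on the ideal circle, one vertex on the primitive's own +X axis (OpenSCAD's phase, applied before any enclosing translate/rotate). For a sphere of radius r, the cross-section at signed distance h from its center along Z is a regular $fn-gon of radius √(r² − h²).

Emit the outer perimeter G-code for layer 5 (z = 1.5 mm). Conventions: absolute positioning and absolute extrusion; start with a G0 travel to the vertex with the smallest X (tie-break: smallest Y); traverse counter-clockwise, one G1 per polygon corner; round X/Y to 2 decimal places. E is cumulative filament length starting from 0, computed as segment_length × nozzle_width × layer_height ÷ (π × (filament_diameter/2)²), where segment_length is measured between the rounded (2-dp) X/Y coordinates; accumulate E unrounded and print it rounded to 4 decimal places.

At z = 1.5 mm: the r=9 sphere contributes a regular 12-gon of circumradius √(9²−7.5²) = 4.975; the cylinder at (0.5, 2.5) is absent (z outside [2.5, 9.5]); Subtracting the remaining from the first: none of the subtracted shapes is present at this height, so the r=9 sphere is unchanged — 1 connected region. The outline is a single polygon with 12 vertices. Extrusion per mm of travel: 0.6 × 0.3 / (π × 0.875²) = 0.074835. Accumulating E over each segment gives final E = 2.3127.

G0 X-4.97 Y0.00 Z1.50
G1 X-4.31 Y-2.49 E0.1928
G1 X-2.49 Y-4.31 E0.3854
G1 X0.00 Y-4.97 E0.5782
G1 X2.49 Y-4.31 E0.7709
G1 X4.31 Y-2.49 E0.9636
G1 X4.97 Y0.00 E1.1563
G1 X4.31 Y2.49 E1.3491
G1 X2.49 Y4.31 E1.5417
G1 X0.00 Y4.97 E1.7345
G1 X-2.49 Y4.31 E1.9273
G1 X-4.31 Y2.49 E2.1199
G1 X-4.97 Y0.00 E2.3127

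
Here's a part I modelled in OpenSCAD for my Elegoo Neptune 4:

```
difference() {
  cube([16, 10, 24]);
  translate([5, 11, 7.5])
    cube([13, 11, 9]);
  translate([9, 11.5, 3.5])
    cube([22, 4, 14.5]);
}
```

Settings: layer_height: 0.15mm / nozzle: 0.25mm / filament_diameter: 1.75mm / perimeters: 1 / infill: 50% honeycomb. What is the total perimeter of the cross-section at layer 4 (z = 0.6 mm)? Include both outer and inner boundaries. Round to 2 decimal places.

At z = 0.6 mm: the cube (footprint 16×10) is included at this height (perimeter 52.00 mm); the cube at (5, 11) is not intersected at this z (z outside [7.5, 16.5]); the cube at (9, 11.5) does not reach this height (z outside [3.5, 18]); After the difference (first − rest): none of the subtracted shapes is present at this height, so the 16×10 cube is unchanged — boundary = 52.00 mm. Overall, the cross-section is a single solid region. Total boundary length (outer) = 52.00 mm.

52.00 mm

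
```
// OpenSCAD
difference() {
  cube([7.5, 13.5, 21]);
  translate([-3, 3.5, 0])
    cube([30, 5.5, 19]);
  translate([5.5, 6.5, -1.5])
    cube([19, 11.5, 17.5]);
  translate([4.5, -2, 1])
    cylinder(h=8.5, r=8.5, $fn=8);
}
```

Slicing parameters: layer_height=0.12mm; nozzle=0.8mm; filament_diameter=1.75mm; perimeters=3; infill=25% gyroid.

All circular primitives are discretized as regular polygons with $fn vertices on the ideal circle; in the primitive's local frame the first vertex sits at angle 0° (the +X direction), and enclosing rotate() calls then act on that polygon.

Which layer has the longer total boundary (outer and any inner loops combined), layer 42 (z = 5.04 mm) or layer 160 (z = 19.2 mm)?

layer 160 (z = 19.2 mm)

Layer 42 (z = 5.04): the 7.5×13.5 cube contributes its full rectangle (perimeter 42.00 mm); the 30×5.5 cube at (-3, 3.5) contributes its full rectangle (perimeter 71.00 mm); the 19×11.5 cube at (5.5, 6.5) contributes its full rectangle (perimeter 61.00 mm); the r=8.5 cylinder at (4.5, -2) gives a regular 8-gon of circumradius 8.5 (constant along its height) (perimeter = 2·8·8.500·sin(180°/8) = 52.04 mm); Taking the first minus the rest: starting from the 7.5×13.5 cube, the 30×5.5 cube at (-3, 3.5) partially overlaps it — only the 41.25 mm² overlap (of its 165.00 mm²) is removed, clipping the outline; the 19×11.5 cube at (5.5, 6.5) partially overlaps it — only the 9.00 mm² overlap (of its 218.50 mm²) is removed, clipping the outline; the r=8.5 cylinder at (4.5, -2) partially overlaps it — only the 26.25 mm² overlap (of its 204.35 mm²) is removed, clipping the outline — boundary = 20.00 mm. So its perimeter = 20.00 mm. Layer 160 (z = 19.2): the cube is present — its section is the full 7.5×13.5 rectangle (perimeter 42.00 mm); the cube at (-3, 3.5) does not reach this height (z outside [0, 19]); the cube at (5.5, 6.5) does not reach this height (z outside [-1.5, 16]); the cylinder at (4.5, -2) is not intersected at this z (z outside [1, 9.5]); After the difference (first − rest): none of the subtracted shapes is present at this height, so the 7.5×13.5 cube is unchanged — boundary = 42.00 mm. So its perimeter = 42.00 mm. Layer 160 is larger (42.00 vs 20.00 mm).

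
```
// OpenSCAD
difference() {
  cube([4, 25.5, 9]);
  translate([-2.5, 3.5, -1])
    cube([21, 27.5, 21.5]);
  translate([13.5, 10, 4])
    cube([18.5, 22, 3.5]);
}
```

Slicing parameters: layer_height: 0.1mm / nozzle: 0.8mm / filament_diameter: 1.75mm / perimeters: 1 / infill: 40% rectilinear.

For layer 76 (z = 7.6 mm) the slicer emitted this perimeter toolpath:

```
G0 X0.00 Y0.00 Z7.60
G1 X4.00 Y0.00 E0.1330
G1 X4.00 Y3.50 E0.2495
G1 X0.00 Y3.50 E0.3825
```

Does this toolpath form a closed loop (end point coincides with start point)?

Start point (G0): (0.00, 0.00). End point (last G1): the path does not return to the start — open.

no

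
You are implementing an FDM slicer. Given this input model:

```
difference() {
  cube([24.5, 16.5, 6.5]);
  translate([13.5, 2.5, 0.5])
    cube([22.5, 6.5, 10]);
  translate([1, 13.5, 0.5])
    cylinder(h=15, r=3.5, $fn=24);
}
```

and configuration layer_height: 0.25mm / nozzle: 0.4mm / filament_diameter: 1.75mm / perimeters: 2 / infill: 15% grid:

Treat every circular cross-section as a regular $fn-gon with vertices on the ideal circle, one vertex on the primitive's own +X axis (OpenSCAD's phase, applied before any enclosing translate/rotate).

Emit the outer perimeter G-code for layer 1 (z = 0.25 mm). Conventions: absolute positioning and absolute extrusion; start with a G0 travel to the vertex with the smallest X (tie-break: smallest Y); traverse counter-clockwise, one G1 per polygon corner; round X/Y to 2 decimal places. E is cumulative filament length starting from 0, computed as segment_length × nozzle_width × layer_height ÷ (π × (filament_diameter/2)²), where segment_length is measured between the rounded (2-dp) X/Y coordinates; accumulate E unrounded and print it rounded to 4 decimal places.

G0 X0.00 Y0.00 Z0.25
G1 X24.50 Y0.00 E1.0186
G1 X24.50 Y16.50 E1.7046
G1 X0.00 Y16.50 E2.7232
G1 X0.00 Y0.00 E3.4092

At z = 0.25 mm: the 24.5×16.5 cube contributes its full rectangle; the cube at (13.5, 2.5) is not intersected at this z (z outside [0.5, 10.5]); the cylinder at (1, 13.5) is not intersected at this z (z outside [0.5, 15.5]); After the difference (first − rest): none of the subtracted shapes is present at this height, so the 24.5×16.5 cube is unchanged — 1 connected region. The outline is a single polygon with 4 vertices. Extrusion per mm of travel: 0.4 × 0.25 / (π × 0.875²) = 0.041575. Accumulating E over each segment gives final E = 3.4092.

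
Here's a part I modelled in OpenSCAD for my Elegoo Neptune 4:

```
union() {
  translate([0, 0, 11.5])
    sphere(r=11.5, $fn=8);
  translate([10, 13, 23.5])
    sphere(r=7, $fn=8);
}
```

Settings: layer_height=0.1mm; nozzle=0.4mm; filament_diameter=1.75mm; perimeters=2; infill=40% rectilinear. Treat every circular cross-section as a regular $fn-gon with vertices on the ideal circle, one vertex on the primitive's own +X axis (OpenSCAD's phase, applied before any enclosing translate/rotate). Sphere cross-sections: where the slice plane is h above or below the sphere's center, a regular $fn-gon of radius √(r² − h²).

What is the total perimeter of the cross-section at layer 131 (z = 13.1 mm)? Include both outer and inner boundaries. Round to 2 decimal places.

At z = 13.1 mm: the r=11.5 sphere contributes a regular 8-gon of circumradius √(11.5²−1.6²) = 11.388 (perimeter = 2·8·11.388·sin(180°/8) = 69.73 mm); the sphere at (10, 13) is not intersected at this z (|z−center|=10.400 > r=7); Combining (union): only the r=11.5 sphere is present, so the union is just that shape — boundary = 69.73 mm. Overall, the cross-section is a single solid region. Total boundary length (outer) = 69.73 mm.

69.73 mm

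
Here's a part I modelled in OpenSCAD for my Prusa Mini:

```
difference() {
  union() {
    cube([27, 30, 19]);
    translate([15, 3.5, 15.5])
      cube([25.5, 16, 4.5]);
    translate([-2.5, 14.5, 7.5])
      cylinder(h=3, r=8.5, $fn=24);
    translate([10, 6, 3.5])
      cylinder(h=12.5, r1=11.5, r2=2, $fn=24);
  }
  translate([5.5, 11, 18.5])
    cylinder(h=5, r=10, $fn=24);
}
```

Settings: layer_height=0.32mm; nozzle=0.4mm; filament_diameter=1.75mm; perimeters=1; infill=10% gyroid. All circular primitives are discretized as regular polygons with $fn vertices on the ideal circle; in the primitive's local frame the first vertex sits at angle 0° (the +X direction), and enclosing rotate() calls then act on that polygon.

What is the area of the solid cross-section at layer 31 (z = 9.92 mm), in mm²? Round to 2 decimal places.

965.97 mm²

At z = 9.92 mm: the 27×30 cube contributes its full rectangle (area 810.00 mm²); the cube at (15, 3.5) is not intersected at this z (z outside [15.5, 20]); the cylinder at (-2.5, 14.5): section is a regular 24-gon, circumradius r=8.5 (area = (24/2)·8.500²·sin(360°/24) = 224.40 mm²); the cone at (10, 6) contributes a regular 24-gon of circumradius 6.621 (interpolated between r1=11.5 and r2=2 at t=0.514) (area = (24/2)·6.621²·sin(360°/24) = 136.14 mm²); Merging all regions: the regions partially overlap — summed areas 1170.54 mm² minus the doubly-counted overlap 204.57 mm² gives 965.97 mm² — area = 965.97 mm²; the cylinder at (5.5, 11) is not intersected at this z (z outside [18.5, 23.5]); After the difference (first − rest): none of the subtracted shapes is present at this height, so the result so far is unchanged — area = 965.97 mm². Overall, the cross-section is a single solid region. Net area = 965.97 mm².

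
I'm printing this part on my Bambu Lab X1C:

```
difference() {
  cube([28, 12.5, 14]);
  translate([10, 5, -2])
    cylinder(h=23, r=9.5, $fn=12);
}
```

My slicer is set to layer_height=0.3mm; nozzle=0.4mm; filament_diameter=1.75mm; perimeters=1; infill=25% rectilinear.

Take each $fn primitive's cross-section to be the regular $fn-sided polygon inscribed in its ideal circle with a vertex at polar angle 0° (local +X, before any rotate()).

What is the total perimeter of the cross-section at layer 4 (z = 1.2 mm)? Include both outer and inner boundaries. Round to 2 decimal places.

At z = 1.2 mm: the cube is present — its section is the full 28×12.5 rectangle (perimeter 81.00 mm); the cylinder at (10, 5): section is a regular 12-gon, circumradius r=9.5 (perimeter = 2·12·9.500·sin(180°/12) = 59.01 mm); After the difference (first − rest): starting from the 28×12.5 cube, the r=9.5 cylinder at (10, 5) partially overlaps it — only the 210.15 mm² overlap (of its 270.75 mm²) is removed, clipping the outline — boundary = 82.25 mm. Overall, the cross-section has 2 separate islands. Total boundary length (outer) = 82.25 mm.

82.25 mm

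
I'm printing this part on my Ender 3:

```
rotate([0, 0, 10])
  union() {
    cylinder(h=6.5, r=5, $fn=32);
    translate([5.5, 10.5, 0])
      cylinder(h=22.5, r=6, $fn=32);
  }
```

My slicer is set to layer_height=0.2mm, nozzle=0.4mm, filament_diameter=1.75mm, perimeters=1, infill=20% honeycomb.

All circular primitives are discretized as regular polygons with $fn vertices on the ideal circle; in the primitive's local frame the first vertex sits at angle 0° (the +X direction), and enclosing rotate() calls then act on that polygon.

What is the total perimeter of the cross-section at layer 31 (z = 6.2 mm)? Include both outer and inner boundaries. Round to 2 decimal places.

At z = 6.2 mm: the r=5 cylinder gives a regular 32-gon of circumradius 5 (constant along its height) (perimeter = 2·32·5.000·sin(180°/32) = 31.37 mm); the r=6 cylinder at (5.5, 10.5) contributes a regular 32-gon of circumradius 6 (perimeter = 2·32·6.000·sin(180°/32) = 37.64 mm); Taking the union: the 2 present regions are separate (no shared area or edge), so areas and boundary lengths simply add and each stays a separate island — boundary = 69.00 mm; (rotated 10° about Z; rotation is an isometry so areas/perimeters/island counts are preserved). Overall, the cross-section has 2 separate islands. Total boundary length (outer) = 69.00 mm.

69.00 mm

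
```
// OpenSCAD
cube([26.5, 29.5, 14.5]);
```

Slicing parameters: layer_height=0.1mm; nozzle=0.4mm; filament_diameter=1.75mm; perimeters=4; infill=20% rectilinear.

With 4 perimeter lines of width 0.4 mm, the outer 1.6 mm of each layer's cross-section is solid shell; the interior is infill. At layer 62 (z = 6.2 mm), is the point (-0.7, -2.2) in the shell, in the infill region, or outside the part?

At z = 6.2 mm: the 26.5×29.5 cube contributes its full rectangle. Overall, the cross-section is a single solid region. The nearest boundary edge runs (0.00, 0.00)→(26.50, 0.00); distance from the point to it = 2.31 mm. The point is not inside any of the regions above, so it lies outside the cross-section (2.31 mm from the nearest boundary).

outside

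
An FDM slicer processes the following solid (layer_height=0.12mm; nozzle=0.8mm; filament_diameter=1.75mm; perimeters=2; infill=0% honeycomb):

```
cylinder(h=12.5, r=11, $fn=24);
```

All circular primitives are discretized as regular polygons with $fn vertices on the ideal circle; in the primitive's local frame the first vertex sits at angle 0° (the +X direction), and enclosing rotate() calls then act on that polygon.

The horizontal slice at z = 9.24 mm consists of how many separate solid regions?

1

At z = 9.24 mm: the r=11 cylinder contributes a regular 24-gon of circumradius 11. The result has 1 disconnected region.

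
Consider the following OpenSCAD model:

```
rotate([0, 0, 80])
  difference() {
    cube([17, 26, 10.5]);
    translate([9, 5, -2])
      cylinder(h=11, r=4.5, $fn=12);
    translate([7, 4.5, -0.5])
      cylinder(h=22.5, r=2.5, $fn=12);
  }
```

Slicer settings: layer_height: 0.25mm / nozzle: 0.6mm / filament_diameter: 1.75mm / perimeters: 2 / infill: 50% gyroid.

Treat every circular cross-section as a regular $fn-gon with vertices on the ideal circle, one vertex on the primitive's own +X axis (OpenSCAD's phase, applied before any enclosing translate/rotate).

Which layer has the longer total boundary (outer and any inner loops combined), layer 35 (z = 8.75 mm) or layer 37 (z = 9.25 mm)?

layer 35 (z = 8.75 mm)

Layer 35 (z = 8.75): the cube is present — its section is the full 17×26 rectangle (perimeter 86.00 mm); the r=4.5 cylinder at (9, 5) gives a regular 12-gon of circumradius 4.5 (constant along its height) (perimeter = 2·12·4.500·sin(180°/12) = 27.95 mm); the cylinder at (7, 4.5): section is a regular 12-gon, circumradius r=2.5 (perimeter = 2·12·2.500·sin(180°/12) = 15.53 mm); Taking the first minus the rest: starting from the 17×26 cube, the r=4.5 cylinder at (9, 5) lies wholly inside it (removes its full 60.75 mm² and its 27.95 mm outline becomes a hole wall); the r=2.5 cylinder at (7, 4.5) partially overlaps it — only the 0.20 mm² overlap (of its 18.75 mm²) is removed, clipping the outline — boundary (outer + 1 inner loop) = 114.02 mm; (rotated 80° about Z; rotation is an isometry so areas/perimeters/island counts are preserved). So its perimeter = 114.02 mm. Layer 37 (z = 9.25): the 17×26 cube contributes its full rectangle (perimeter 86.00 mm); the cylinder at (9, 5) is not intersected at this z (z outside [-2, 9]); the cylinder at (7, 4.5): section is a regular 12-gon, circumradius r=2.5 (perimeter = 2·12·2.500·sin(180°/12) = 15.53 mm); Subtracting the remaining from the first: starting from the 17×26 cube, the r=2.5 cylinder at (7, 4.5) lies wholly inside it (removes its full 18.75 mm² and its 15.53 mm outline becomes a hole wall) — boundary (outer + 1 inner loop) = 101.53 mm; (whole slice rotated 80° about Z — lengths, areas and connectivity unchanged). So its perimeter = 101.53 mm. Layer 35 is larger (114.02 vs 101.53 mm).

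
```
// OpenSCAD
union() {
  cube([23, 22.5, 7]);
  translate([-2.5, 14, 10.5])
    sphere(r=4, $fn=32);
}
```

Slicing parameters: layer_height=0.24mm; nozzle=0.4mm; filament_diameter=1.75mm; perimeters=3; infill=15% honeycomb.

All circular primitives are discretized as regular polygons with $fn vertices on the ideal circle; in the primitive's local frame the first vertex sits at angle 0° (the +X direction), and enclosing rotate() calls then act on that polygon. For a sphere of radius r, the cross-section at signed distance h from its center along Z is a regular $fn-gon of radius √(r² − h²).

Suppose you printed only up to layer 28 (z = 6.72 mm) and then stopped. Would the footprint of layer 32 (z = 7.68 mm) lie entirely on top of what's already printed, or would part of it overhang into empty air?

part overhangs

Compare the two slices. At z = 6.72: the cube is present — its section is the full 23×22.5 rectangle (area 517.50 mm²); the r=4 sphere at (-2.5, 14) slices to a regular 32-gon of circumradius 1.308 (√(r²−h²) with h=3.78 from center) (area = (32/2)·1.308²·sin(360°/32) = 5.34 mm²); Combining (union): the 2 present regions are separate (no shared area or edge), so areas and boundary lengths simply add and each stays a separate island — area = 522.84 mm². At z = 7.68: the cube does not reach this height (z outside [0, 7]); the r=4 sphere at (-2.5, 14) slices to a regular 32-gon of circumradius 2.837 (√(r²−h²) with h=2.82 from center) (area = (32/2)·2.837²·sin(360°/32) = 25.12 mm²); Merging all regions: only the r=4 sphere at (-2.5, 14) is present, so the union is just that shape — area = 25.12 mm². Checking containment: at z = 7.68 the cross-section extends beyond the z = 6.72 cross-section by about 19.19 mm².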